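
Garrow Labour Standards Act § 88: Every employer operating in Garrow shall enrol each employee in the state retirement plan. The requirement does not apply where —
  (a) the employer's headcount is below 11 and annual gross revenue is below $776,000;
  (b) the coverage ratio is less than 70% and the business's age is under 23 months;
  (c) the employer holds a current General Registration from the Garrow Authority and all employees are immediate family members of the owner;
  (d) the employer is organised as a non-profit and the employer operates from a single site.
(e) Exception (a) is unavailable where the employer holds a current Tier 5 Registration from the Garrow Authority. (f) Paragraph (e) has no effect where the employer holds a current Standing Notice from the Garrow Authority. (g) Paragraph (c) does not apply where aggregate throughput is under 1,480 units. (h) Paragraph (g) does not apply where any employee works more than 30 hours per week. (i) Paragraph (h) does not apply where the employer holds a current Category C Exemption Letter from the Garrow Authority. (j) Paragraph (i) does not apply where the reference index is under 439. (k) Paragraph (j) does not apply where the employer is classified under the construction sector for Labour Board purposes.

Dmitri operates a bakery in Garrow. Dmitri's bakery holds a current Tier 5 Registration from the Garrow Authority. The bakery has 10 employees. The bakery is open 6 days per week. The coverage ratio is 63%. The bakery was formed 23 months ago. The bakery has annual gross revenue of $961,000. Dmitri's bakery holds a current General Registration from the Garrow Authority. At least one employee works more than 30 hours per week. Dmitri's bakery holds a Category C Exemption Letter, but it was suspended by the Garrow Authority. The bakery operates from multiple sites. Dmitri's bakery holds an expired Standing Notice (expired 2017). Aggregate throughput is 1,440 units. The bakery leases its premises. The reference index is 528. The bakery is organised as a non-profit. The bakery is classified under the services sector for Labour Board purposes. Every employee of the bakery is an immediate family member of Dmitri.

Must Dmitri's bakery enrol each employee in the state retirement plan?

Exception (a) fails — annual gross revenue is $961,000, not below $776,000.
Exception (b) requires that the business's age is under 23 months; but the business's age is 23 months, not under 23 months, so (b) is unavailable.
Exception (c): a current General Registration is held; every employee is an immediate family member — every condition holds. Applying paragraphs (g)–(k): (g) would limit (c) — aggregate throughput is 1,440 units, under the 1,480 units limit — but (h) sets (g) aside: (h) is triggered — at least one employee exceeds 30 hours/week. (i) is inapplicable (no current Category C Exemption Letter is held), so (h) stands. (c) remains available.
Exception (d) does not apply: the employer operates from multiple sites.

No — exception (c) applies; Dmitri's bakery is not required to enrol each employee in the state retirement plan.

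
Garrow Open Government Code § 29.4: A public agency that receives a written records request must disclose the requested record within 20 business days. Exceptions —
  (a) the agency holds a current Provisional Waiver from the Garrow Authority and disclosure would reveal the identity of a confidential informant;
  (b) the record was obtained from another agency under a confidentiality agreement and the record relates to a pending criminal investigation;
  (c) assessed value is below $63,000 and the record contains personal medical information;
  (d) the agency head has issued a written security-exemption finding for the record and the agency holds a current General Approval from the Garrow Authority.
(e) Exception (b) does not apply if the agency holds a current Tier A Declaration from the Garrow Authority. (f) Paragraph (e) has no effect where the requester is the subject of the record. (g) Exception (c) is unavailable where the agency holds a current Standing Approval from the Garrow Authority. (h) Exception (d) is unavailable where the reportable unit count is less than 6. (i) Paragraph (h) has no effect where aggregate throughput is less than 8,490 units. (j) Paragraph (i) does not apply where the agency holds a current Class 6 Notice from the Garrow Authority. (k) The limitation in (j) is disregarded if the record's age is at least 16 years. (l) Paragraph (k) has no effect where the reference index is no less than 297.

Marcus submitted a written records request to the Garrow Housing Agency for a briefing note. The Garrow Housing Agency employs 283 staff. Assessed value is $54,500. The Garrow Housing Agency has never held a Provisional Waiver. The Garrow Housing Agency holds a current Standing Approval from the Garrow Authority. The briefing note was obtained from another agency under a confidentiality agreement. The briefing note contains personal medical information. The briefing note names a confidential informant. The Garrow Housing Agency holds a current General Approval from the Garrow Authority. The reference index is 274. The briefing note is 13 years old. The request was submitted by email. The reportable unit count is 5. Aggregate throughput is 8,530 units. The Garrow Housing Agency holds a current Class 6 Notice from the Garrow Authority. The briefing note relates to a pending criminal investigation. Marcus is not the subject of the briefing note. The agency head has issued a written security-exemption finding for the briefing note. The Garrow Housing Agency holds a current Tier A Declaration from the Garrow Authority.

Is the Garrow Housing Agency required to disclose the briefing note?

Exception (a) requires that the agency holds a current Provisional Waiver from the Garrow Authority; but there is no Provisional Waiver in force, so (a) is unavailable.
Exception (b): the briefing note was obtained under a confidentiality agreement; the briefing note relates to a pending investigation — every condition holds. But applying paragraphs (e)–(f): (e) is engaged — a current Tier A Declaration is held. (f) is not engaged (Marcus is not the subject of the briefing note), so (e) stands. Exception (b) does not apply.
Exception (c)'s conditions are all satisfied: assessed value is $54,500, below the $63,000 limit; the briefing note contains personal medical information. However, paragraph (g) must be considered: (g) applies — a current Standing Approval is held. (c) is therefore removed.
Exception (d): a written security-exemption finding has been issued; a current General Approval is held — every condition holds. But: (h) operates against (d): the reportable unit count is 5, less than the 6 limit. (i) is not triggered (aggregate throughput is 8,530 units, not less than 8,490 units), so (h) stands. So (d) is unavailable.
None of the exceptions is available; § 29.4 applies in full.

Yes — the Garrow Housing Agency must disclose the briefing note.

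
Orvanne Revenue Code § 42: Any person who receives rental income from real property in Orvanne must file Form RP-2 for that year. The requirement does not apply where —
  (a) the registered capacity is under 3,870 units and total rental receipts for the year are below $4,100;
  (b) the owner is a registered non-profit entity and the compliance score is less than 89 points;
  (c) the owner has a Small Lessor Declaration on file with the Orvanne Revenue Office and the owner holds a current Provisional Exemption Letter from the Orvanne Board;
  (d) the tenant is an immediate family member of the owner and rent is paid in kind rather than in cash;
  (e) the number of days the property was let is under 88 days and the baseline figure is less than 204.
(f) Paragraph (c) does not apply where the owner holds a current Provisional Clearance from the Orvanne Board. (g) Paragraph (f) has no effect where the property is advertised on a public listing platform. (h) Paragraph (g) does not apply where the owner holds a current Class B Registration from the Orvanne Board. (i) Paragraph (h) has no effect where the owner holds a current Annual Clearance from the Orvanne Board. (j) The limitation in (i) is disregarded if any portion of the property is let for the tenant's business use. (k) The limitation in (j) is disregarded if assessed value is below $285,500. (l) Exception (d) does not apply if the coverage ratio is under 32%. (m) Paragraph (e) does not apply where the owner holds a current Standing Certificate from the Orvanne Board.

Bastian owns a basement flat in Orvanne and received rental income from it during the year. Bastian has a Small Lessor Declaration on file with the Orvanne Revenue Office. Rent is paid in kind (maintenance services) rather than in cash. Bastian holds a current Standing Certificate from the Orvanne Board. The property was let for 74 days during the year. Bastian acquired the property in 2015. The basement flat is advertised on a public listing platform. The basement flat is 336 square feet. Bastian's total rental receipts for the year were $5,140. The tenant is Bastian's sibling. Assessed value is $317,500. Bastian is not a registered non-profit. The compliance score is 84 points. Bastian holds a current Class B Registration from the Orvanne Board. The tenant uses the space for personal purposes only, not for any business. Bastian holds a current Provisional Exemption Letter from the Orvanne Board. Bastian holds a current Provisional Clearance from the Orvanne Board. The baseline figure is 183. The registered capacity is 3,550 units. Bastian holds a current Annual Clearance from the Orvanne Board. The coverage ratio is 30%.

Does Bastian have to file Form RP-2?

Exception (a) does not apply: total rental receipts for the year are $5,140, not below $4,100.
Exception (b) requires that the owner is a registered non-profit entity; but Bastian is not a registered non-profit, so (b) is unavailable.
All of (c)'s requirements are met (a Small Lessor Declaration is on file; a current Provisional Exemption Letter is held). Applying paragraphs (f)–(k): (f) would limit (c) — a current Provisional Clearance is held — but (g) sets (f) aside: (g) applies — the property is publicly advertised. (h) would limit (g) — a current Class B Registration is held — but (i) sets (h) aside: (i) operates against (h): a current Annual Clearance is held. (j) does not operate here (the space is used for personal purposes only), so (i) stands. So (c) applies.
Exception (d)'s conditions are all satisfied: the tenant is an immediate family member; rent is paid in kind. But: (l) operates against (d): the coverage ratio is 30%, under the 32% limit. (d) is therefore removed.
All of (e)'s requirements are met (the number of days the property was let is 74 days, under the 88 days limit; the baseline figure is 183, less than the 204 limit). But: (m) operates against (e): a current Standing Certificate is held. So (e) is unavailable.

No — exception (c) applies; Bastian is not required to file Form RP-2.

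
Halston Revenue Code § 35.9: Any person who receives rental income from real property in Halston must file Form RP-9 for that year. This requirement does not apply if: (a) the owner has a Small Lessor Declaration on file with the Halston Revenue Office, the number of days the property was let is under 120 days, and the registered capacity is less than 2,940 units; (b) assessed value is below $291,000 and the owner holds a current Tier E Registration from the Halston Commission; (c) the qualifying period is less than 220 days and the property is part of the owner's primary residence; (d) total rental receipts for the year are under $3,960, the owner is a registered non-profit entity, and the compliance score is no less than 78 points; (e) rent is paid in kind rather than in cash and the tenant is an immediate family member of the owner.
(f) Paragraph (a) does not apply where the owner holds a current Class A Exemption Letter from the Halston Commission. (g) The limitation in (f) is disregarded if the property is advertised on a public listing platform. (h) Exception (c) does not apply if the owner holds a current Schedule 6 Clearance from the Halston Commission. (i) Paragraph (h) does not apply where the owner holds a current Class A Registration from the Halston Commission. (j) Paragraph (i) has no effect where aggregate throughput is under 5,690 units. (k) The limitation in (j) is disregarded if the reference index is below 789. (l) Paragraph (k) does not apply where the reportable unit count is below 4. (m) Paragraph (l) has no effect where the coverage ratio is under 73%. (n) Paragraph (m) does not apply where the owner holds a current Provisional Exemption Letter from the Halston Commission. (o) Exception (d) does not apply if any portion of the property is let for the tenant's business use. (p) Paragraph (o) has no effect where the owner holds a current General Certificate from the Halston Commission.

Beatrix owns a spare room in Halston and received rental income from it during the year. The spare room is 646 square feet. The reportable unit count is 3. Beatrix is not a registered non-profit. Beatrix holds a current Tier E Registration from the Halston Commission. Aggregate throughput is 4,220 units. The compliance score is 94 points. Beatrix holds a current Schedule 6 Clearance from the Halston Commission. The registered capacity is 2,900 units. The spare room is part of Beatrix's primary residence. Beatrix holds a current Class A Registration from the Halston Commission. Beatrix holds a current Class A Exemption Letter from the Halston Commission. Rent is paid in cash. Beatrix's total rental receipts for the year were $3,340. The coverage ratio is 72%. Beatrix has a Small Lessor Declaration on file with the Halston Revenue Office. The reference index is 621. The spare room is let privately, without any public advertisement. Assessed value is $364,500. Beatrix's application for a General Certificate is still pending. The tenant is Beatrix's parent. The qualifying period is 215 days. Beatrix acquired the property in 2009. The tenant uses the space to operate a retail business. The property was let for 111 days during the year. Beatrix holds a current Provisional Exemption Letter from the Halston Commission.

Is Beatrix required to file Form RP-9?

Exception (a) is satisfied on its face — a Small Lessor Declaration is on file; the number of days the property was let is 111 days, under the 120 days limit; the registered capacity is 2,900 units, less than the 2,940 units limit. But applying paragraphs (f)–(g): (f) applies — a current Class A Exemption Letter is held. (g) is not engaged (the property is let privately without advertisement), so (f) stands. Exception (a) does not apply.
Exception (b) fails — assessed value is $364,500, not below $291,000.
Exception (c): the qualifying period is 215 days, less than the 220 days limit; the spare room is part of the primary residence — every condition holds. Turning to paragraphs (h)–(n): (h) is triggered — a current Schedule 6 Clearance is held. (i) would limit (h) — a current Class A Registration is held — but (j) sets (i) aside: (j) operates against (i): aggregate throughput is 4,220 units, under the 5,690 units limit. (k) would limit (j) — the reference index is 621, below the 789 limit — but (l) sets (k) aside: (l) is engaged — the reportable unit count is 3, below the 4 limit. (m) is engaged (the coverage ratio is 72%, under the 73% limit), but is displaced by (n): (n) operates against (m): a current Provisional Exemption Letter is held. Exception (c) does not apply.
Exception (d) does not apply: Beatrix is not a registered non-profit.
Exception (e) does not apply: rent is paid in cash.
None of the exceptions is available; § 35.9 applies in full.

Yes — Beatrix must file Form RP-9.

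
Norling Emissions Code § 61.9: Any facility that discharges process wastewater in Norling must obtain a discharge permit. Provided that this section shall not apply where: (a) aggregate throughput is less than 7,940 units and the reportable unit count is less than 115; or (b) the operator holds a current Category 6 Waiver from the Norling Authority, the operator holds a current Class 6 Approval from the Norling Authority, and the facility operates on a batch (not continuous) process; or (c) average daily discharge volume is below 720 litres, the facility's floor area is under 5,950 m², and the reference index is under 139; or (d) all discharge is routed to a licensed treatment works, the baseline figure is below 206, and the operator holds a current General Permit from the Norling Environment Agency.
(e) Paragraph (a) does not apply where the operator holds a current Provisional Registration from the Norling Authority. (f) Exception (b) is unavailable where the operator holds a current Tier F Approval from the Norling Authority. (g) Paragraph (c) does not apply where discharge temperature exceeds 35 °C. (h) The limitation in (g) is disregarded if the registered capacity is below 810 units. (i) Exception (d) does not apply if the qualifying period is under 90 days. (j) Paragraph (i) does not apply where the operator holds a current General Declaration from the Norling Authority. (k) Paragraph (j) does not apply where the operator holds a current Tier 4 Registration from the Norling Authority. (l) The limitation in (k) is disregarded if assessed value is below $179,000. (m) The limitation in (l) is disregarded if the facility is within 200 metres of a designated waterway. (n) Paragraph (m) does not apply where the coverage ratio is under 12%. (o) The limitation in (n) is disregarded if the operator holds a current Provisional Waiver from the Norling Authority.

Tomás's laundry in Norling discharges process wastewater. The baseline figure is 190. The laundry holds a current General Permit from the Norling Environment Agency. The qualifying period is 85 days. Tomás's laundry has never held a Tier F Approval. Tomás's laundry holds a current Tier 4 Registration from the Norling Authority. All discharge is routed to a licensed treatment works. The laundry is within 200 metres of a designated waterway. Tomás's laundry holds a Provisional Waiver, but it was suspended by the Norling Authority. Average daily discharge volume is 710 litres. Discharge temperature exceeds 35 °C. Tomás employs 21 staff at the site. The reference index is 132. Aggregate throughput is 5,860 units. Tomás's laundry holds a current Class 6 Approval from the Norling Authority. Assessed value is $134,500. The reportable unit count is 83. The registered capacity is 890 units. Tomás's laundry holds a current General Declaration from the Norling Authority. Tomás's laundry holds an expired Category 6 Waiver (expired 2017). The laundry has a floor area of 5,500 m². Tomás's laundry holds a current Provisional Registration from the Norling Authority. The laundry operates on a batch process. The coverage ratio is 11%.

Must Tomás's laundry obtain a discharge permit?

No — exception (d) applies; Tomás's laundry is not required to obtain a discharge permit.

Exception (a) is satisfied on its face — aggregate throughput is 5,860 units, less than the 7,940 units limit; the reportable unit count is 83, less than the 115 limit. But applying paragraph (e): (e) operates — a current Provisional Registration is held. Exception (a) does not apply.
Exception (b) requires that the operator holds a current Category 6 Waiver from the Norling Authority; but the Category 6 Waiver is not current, so (b) is unavailable.
Exception (c): average daily discharge volume is 710 litres, below the 720 litres limit; the facility's floor area is 5,500 m², under the 5,950 m² limit; the reference index is 132, under the 139 limit — every condition holds. However, paragraphs (g)–(h) must be considered: (g) operates against (c): discharge temperature exceeds 35 °C. (h) does not operate here (the registered capacity is 890 units, not below 810 units), so (g) stands. So (c) is unavailable.
All of (d)'s requirements are met (discharge is routed to a licensed treatment works; the baseline figure is 190, below the 206 limit; a current General Permit is held). Applying paragraphs (i)–(o): (i) applies (the qualifying period is 85 days, under the 90 days limit), but yields to (j): (j) is engaged — a current General Declaration is held. (k) operates (a current Tier 4 Registration is held), but yields to (l): (l) is triggered — assessed value is $134,500, below the $179,000 limit. (m) would limit (l) — the laundry is within 200 m of a designated waterway — but (n) sets (m) aside: (n) applies — the coverage ratio is 11%, under the 12% limit. (o), which would lift (n), is not triggered — there is no Provisional Waiver in force. So (d) applies.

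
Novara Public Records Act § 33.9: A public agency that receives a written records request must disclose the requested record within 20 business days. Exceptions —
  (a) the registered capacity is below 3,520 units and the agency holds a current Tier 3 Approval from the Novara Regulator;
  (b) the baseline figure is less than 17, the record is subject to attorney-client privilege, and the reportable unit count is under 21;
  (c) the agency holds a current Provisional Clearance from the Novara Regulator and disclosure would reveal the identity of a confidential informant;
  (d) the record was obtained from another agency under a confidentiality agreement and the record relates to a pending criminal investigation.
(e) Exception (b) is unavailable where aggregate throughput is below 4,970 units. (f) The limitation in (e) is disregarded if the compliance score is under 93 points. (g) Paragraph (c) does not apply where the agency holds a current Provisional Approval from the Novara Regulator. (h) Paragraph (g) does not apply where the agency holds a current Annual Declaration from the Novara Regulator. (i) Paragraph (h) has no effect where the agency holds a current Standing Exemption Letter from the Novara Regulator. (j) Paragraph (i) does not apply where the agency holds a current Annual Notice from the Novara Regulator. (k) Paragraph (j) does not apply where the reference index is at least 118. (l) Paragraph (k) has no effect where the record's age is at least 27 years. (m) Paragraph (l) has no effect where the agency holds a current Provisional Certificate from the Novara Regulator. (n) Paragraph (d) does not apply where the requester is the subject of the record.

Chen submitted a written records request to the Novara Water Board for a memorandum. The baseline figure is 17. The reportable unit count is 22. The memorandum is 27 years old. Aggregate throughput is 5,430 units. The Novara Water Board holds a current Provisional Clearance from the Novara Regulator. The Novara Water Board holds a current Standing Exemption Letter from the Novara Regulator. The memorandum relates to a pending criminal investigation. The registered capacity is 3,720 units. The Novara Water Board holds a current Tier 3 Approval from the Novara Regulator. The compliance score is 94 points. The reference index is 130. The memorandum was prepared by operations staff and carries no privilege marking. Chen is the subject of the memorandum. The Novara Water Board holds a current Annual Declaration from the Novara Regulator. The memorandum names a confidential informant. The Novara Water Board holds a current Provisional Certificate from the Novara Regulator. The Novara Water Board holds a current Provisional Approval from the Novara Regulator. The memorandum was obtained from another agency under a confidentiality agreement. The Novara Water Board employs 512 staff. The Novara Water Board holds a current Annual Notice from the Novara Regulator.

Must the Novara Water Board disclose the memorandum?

Exception (a) does not apply: the registered capacity is 3,720 units, not below 3,520 units.
Exception (b) requires that the baseline figure is less than 17; but the baseline figure is 17, not less than 17, so (b) is unavailable.
Exception (c)'s conditions are all satisfied: a current Provisional Clearance is held; the memorandum names a confidential informant. But applying paragraphs (g)–(m): (g) is engaged — a current Provisional Approval is held. (h) would limit (g) — a current Annual Declaration is held — but (i) sets (h) aside: (i) is triggered — a current Standing Exemption Letter is held. (j) would limit (i) — a current Annual Notice is held — but (k) sets (j) aside: (k) operates against (j): the reference index is 130, meeting the 118 threshold. (l) is engaged (the record's age is 27 years, meeting the 27 years threshold), but is overridden by (m): (m) operates against (l): a current Provisional Certificate is held. (c) is therefore removed.
All of (d)'s requirements are met (the memorandum was obtained under a confidentiality agreement; the memorandum relates to a pending investigation). Turning to paragraph (n): (n) operates against (d): Chen is the subject of the memorandum. (d) is therefore removed.
No exception is made out. the Novara Water Board falls within the general rule.

Yes — the Novara Water Board must disclose the memorandum.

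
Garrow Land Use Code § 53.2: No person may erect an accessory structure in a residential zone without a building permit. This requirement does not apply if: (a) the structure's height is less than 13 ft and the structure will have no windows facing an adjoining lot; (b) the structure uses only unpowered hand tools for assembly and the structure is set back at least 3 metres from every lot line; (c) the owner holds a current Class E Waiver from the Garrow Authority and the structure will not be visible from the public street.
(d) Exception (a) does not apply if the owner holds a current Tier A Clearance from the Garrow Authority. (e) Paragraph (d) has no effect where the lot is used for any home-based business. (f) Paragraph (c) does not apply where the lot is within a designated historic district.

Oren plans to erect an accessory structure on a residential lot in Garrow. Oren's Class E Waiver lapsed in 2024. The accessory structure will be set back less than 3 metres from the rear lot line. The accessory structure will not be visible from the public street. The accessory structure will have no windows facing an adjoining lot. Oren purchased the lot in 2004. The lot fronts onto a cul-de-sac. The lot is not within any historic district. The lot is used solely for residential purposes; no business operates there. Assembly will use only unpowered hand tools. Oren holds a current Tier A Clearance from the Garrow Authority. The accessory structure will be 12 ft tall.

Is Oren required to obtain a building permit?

Yes — Oren must obtain a building permit.

Exception (a): the structure's height is 12 ft, less than the 13 ft limit; no windows face an adjoining lot — every condition holds. Turning to paragraphs (d)–(e): (d) applies — a current Tier A Clearance is held. (e), which would lift (d), is not triggered — the lot is solely residential. Exception (a) does not apply.
Exception (b) fails — the rear setback is under 3 m.
Exception (c) requires that the owner holds a current Class E Waiver from the Garrow Authority; but there is no Class E Waiver in force, so (c) is unavailable.
None of the exceptions is available; § 53.2 applies in full.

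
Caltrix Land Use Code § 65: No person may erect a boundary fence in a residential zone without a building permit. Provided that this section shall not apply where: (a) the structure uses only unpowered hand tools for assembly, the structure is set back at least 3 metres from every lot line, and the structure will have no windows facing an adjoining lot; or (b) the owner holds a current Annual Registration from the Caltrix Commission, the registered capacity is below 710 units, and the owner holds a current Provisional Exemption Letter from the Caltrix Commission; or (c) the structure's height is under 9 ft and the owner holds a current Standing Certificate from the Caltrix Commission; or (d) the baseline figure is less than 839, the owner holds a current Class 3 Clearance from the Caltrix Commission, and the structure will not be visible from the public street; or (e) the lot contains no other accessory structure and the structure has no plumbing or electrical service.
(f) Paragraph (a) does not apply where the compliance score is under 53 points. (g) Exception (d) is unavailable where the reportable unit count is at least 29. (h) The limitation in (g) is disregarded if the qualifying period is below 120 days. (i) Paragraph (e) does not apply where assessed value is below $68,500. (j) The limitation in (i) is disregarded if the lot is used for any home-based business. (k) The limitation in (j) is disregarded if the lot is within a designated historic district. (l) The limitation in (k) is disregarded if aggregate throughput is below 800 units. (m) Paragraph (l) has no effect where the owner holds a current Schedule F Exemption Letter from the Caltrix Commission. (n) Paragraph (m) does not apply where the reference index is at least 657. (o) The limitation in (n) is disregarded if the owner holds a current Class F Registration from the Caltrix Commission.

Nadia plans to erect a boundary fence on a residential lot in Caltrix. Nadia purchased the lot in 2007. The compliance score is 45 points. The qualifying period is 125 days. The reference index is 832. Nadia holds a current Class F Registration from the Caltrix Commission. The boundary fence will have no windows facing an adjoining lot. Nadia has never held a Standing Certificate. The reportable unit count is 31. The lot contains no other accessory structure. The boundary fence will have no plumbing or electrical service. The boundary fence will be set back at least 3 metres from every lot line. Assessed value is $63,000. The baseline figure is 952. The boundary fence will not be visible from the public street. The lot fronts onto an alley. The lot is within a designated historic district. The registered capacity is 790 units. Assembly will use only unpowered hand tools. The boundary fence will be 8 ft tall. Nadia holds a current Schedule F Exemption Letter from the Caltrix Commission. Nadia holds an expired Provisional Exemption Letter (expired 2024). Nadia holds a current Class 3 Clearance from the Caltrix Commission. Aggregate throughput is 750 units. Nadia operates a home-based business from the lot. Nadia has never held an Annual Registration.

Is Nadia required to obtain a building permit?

Yes — Nadia must obtain a building permit.

All of (a)'s requirements are met (assembly uses only hand tools; the setback is at least 3 m on every side; no windows face an adjoining lot). Turning to paragraph (f): (f) operates against (a): the compliance score is 45 points, under the 53 points limit. (a) is therefore removed.
Exception (b) fails — no current Annual Registration is held.
Exception (c) does not apply: the Standing Certificate is not current.
Exception (d) fails — the baseline figure is 952, not less than 839.
All of (e)'s requirements are met (the lot has no other accessory structure; there is no plumbing or electrical service). Turning to paragraphs (i)–(o): (i) applies — assessed value is $63,000, below the $68,500 limit. (j) is triggered (a home-based business operates on the lot), but is overridden by (k): (k) is triggered — the lot is in a historic district. (l) would limit (k) — aggregate throughput is 750 units, below the 800 units limit — but (m) sets (l) aside: (m) operates against (l): a current Schedule F Exemption Letter is held. (n) operates (the reference index is 832, meeting the 657 threshold), but is displaced by (o): (o) operates — a current Class F Registration is held. So (e) is unavailable.
No exception displaces § 65.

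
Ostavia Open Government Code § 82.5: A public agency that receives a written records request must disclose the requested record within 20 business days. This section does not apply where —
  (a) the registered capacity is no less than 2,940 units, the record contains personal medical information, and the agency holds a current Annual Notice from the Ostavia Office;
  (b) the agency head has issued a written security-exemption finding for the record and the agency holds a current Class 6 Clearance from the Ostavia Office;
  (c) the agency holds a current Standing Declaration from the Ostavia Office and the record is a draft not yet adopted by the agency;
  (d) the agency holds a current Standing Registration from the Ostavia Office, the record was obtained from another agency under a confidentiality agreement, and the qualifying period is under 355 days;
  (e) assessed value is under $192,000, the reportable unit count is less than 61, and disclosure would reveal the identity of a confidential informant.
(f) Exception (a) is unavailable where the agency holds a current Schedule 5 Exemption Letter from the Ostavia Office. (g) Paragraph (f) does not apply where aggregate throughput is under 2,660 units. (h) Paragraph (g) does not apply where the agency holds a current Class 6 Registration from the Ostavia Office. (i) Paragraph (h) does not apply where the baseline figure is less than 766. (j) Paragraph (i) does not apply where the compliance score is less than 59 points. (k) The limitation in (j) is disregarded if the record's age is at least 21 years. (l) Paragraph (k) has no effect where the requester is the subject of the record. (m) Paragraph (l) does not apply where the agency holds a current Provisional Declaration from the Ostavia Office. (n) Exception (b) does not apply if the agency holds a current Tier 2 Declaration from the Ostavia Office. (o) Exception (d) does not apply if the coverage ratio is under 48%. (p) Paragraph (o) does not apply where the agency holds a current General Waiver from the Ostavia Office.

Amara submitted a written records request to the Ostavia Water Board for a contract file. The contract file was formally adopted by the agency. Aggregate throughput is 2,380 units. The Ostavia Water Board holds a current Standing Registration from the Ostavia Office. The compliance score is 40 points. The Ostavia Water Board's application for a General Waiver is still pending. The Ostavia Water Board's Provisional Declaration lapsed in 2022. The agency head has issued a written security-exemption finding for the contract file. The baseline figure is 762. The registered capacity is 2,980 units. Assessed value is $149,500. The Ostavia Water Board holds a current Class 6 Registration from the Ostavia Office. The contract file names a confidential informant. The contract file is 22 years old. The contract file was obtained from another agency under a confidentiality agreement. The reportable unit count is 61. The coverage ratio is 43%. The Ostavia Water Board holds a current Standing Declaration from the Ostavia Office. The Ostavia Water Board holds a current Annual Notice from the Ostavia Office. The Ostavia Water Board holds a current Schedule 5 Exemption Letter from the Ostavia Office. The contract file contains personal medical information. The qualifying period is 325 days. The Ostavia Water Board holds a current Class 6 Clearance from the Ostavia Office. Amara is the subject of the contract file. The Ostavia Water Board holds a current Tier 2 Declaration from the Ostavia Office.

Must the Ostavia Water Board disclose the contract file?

Exception (a) is satisfied on its face — the registered capacity is 2,980 units, meeting the 2,940 units threshold; the contract file contains personal medical information; a current Annual Notice is held. However, paragraphs (f)–(m) must be considered: (f) is engaged — a current Schedule 5 Exemption Letter is held. (g) would limit (f) — aggregate throughput is 2,380 units, under the 2,660 units limit — but (h) sets (g) aside: (h) operates against (g): a current Class 6 Registration is held. (i) is engaged (the baseline figure is 762, less than the 766 limit), but yields to (j): (j) operates against (i): the compliance score is 40 points, less than the 59 points limit. (k) is triggered (the record's age is 22 years, meeting the 21 years threshold), but is overridden by (l): (l) operates against (k): Amara is the subject of the contract file. (m), which would lift (l), is not engaged — there is no Provisional Declaration in force. (a) is therefore removed.
All of (b)'s requirements are met (a written security-exemption finding has been issued; a current Class 6 Clearance is held). But: (n) operates against (b): a current Tier 2 Declaration is held. Exception (b) does not apply.
Exception (c) does not apply: the contract file has been formally adopted.
Exception (d): a current Standing Registration is held; the contract file was obtained under a confidentiality agreement; the qualifying period is 325 days, under the 355 days limit — every condition holds. However, paragraphs (o)–(p) must be considered: (o) applies — the coverage ratio is 43%, under the 48% limit. (p), which would lift (o), does not operate here — there is no General Waiver in force. Exception (d) does not apply.
Exception (e) fails — the reportable unit count is 61, not less than 61.
No exception displaces § 82.5.

Yes — the Ostavia Water Board must disclose the contract file.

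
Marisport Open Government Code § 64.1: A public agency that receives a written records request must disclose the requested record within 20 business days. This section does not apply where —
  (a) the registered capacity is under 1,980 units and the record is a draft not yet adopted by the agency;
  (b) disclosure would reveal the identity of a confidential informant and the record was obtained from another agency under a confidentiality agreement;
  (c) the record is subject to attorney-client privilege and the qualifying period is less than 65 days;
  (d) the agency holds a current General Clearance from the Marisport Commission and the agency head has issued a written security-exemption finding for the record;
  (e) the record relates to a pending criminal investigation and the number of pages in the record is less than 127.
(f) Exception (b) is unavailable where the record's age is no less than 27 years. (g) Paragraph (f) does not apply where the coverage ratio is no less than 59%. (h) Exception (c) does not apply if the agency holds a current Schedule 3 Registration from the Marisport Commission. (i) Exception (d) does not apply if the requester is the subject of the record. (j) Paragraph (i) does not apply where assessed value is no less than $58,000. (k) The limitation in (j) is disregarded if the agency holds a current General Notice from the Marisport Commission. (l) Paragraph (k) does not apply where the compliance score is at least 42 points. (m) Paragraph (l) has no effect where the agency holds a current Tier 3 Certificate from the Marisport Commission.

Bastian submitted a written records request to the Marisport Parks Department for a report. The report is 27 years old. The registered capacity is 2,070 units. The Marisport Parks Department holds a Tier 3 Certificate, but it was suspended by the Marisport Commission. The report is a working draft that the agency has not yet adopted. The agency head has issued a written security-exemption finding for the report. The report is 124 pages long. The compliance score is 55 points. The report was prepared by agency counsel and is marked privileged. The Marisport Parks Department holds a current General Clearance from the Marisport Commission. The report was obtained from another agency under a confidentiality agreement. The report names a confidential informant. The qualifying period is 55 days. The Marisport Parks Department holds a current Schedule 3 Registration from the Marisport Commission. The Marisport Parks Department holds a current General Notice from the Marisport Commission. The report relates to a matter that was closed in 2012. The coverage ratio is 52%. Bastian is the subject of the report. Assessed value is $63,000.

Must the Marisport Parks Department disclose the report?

Exception (a) requires that the registered capacity is under 1,980 units; but the registered capacity is 2,070 units, not under 1,980 units, so (a) is unavailable.
Exception (b): the report names a confidential informant; the report was obtained under a confidentiality agreement — every condition holds. Turning to paragraphs (f)–(g): (f) operates against (b): the record's age is 27 years, meeting the 27 years threshold. (g) is inapplicable (the coverage ratio is 52%, short of 59%), so (f) stands. So (b) is unavailable.
Exception (c) is satisfied on its face — the report is privileged; the qualifying period is 55 days, less than the 65 days limit. But applying paragraph (h): (h) operates — a current Schedule 3 Registration is held. (c) is therefore removed.
Exception (d) is satisfied on its face — a current General Clearance is held; a written security-exemption finding has been issued. As to paragraphs (i)–(m): (i) would limit (d) — Bastian is the subject of the report — but (j) sets (i) aside: (j) applies — assessed value is $63,000, meeting the $58,000 threshold. (k) would limit (j) — a current General Notice is held — but (l) sets (k) aside: (l) operates — the compliance score is 55 points, meeting the 42 points threshold. (m), which would lift (l), is inapplicable — there is no Tier 3 Certificate in force. Exception (d) stands.
Exception (e) does not apply: the report relates to a closed matter.

No — exception (d) applies; the Marisport Parks Department is not required to disclose the report.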